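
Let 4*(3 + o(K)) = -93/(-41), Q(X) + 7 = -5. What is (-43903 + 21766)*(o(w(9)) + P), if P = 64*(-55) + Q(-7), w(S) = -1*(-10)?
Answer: 12831645639/164 ≈ 7.8242e+7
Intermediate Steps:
Q(X) = -12 (Q(X) = -7 - 5 = -12)
w(S) = 10
o(K) = -399/164 (o(K) = -3 + (-93/(-41))/4 = -3 + (-93*(-1/41))/4 = -3 + (¼)*(93/41) = -3 + 93/164 = -399/164)
P = -3532 (P = 64*(-55) - 12 = -3520 - 12 = -3532)
(-43903 + 21766)*(o(w(9)) + P) = (-43903 + 21766)*(-399/164 - 3532) = -22137*(-579647/164) = 12831645639/164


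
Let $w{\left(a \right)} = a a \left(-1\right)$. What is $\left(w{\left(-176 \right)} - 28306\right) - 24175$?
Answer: $-83457$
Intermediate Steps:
$w{\left(a \right)} = - a^{2}$ ($w{\left(a \right)} = a^{2} \left(-1\right) = - a^{2}$)
$\left(w{\left(-176 \right)} - 28306\right) - 24175 = \left(- \left(-176\right)^{2} - 28306\right) - 24175 = \left(\left(-1\right) 30976 - 28306\right) - 24175 = \left(-30976 - 28306\right) - 24175 = -59282 - 24175 = -83457$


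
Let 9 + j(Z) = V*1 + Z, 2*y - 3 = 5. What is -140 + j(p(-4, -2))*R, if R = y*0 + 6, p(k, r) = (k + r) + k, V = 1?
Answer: -248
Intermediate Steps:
y = 4 (y = 3/2 + (1/2)*5 = 3/2 + 5/2 = 4)
p(k, r) = r + 2*k
R = 6 (R = 4*0 + 6 = 0 + 6 = 6)
j(Z) = -8 + Z (j(Z) = -9 + (1*1 + Z) = -9 + (1 + Z) = -8 + Z)
-140 + j(p(-4, -2))*R = -140 + (-8 + (-2 + 2*(-4)))*6 = -140 + (-8 + (-2 - 8))*6 = -140 + (-8 - 10)*6 = -140 - 18*6 = -140 - 108 = -248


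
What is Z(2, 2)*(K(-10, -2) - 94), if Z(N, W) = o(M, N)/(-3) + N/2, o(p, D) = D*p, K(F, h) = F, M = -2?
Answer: -728/3 ≈ -242.67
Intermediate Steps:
Z(N, W) = 7*N/6 (Z(N, W) = (N*(-2))/(-3) + N/2 = -2*N*(-⅓) + N*(½) = 2*N/3 + N/2 = 7*N/6)
Z(2, 2)*(K(-10, -2) - 94) = ((7/6)*2)*(-10 - 94) = (7/3)*(-104) = -728/3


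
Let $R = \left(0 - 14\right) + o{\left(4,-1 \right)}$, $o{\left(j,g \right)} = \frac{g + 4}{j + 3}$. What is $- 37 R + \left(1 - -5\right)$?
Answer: $\frac{3557}{7} \approx 508.14$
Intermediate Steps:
$o{\left(j,g \right)} = \frac{4 + g}{3 + j}$
$R = - \frac{95}{7}$ ($R = \left(0 - 14\right) + \frac{4 - 1}{3 + 4} = -14 + \frac{1}{7} \cdot 3 = -14 + \frac{3}{7} = - \frac{95}{7} \approx -13.571$)
$- 37 R + \left(1 - -5\right) = \left(-37\right) \left(- \frac{95}{7}\right) + \left(1 - -5\right) = \frac{3515}{7} + \left(1 + 5\right) = \frac{3515}{7} + 6 = \frac{3557}{7}$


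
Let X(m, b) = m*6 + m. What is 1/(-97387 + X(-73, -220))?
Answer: -1/97898 ≈ -1.0215e-5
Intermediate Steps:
X(m, b) = 7*m (X(m, b) = 6*m + m = 7*m)
1/(-97387 + X(-73, -220)) = 1/(-97387 + 7*(-73)) = 1/(-97387 - 511) = 1/(-97898) = -1/97898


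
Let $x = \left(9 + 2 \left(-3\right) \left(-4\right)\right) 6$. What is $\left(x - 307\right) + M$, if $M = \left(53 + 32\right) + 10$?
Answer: $-14$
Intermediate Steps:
$x = 198$ ($x = \left(9 - -24\right) 6 = \left(9 + 24\right) 6 = 33 \cdot 6 = 198$)
$M = 95$ ($M = 85 + 10 = 95$)
$\left(x - 307\right) + M = \left(198 - 307\right) + 95 = -109 + 95 = -14$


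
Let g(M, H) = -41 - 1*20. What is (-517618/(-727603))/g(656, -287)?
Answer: -517618/44383783 ≈ -0.011662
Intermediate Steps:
g(M, H) = -61 (g(M, H) = -41 - 20 = -61)
(-517618/(-727603))/g(656, -287) = -517618/(-727603)/(-61) = -517618*(-1/727603)*(-1/61) = (517618/727603)*(-1/61) = -517618/44383783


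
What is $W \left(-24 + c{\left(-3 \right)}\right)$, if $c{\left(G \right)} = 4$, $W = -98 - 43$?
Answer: $2820$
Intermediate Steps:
$W = -141$ ($W = -98 - 43 = -141$)
$W \left(-24 + c{\left(-3 \right)}\right) = - 141 \left(-24 + 4\right) = \left(-141\right) \left(-20\right) = 2820$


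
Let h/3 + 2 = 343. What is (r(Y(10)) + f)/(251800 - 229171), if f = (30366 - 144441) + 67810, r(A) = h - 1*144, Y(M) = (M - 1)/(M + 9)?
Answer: -45386/22629 ≈ -2.0057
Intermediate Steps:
h = 1023 (h = -6 + 3*343 = -6 + 1029 = 1023)
Y(M) = (-1 + M)/(9 + M)
r(A) = 879 (r(A) = 1023 - 1*144 = 1023 - 144 = 879)
f = -46265 (f = -114075 + 67810 = -46265)
(r(Y(10)) + f)/(251800 - 229171) = (879 - 46265)/(251800 - 229171) = -45386/22629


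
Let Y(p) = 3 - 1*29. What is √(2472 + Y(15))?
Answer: √2446 ≈ 49.457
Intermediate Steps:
Y(p) = -26 (Y(p) = 3 - 29 = -26)
√(2472 + Y(15)) = √(2472 - 26) = √2446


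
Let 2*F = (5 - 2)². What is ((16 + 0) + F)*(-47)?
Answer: -1927/2 ≈ -963.50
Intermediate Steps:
F = 9/2 (F = (5 - 2)²/2 = (½)*3² = (½)*9 = 9/2 ≈ 4.5000)
((16 + 0) + F)*(-47) = ((16 + 0) + 9/2)*(-47) = (16 + 9/2)*(-47) = (41/2)*(-47) = -1927/2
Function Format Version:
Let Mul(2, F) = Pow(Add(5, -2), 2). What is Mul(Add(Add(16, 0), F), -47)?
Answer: Rational(-1927, 2) ≈ -963.50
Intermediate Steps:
F = Rational(9, 2) (F = Mul(Rational(1, 2), Pow(Add(5, -2), 2)) = Mul(Rational(1, 2), Pow(3, 2)) = Mul(Rational(1, 2), 9) = Rational(9, 2) ≈ 4.5000)
Mul(Add(Add(16, 0), F), -47) = Mul(Add(Add(16, 0), Rational(9, 2)), -47) = Mul(Add(16, Rational(9, 2)), -47) = Mul(Rational(41, 2), -47) = Rational(-1927, 2)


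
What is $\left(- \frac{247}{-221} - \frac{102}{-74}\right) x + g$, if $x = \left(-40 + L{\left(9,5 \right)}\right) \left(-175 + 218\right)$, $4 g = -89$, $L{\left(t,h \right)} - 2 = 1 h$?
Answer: $- \frac{8967301}{2516} \approx -3564.1$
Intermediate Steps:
$L{\left(t,h \right)} = 2 + h$ ($L{\left(t,h \right)} = 2 + 1 h = 2 + h$)
$g = - \frac{89}{4}$ ($g = \frac{1}{4} \left(-89\right) = - \frac{89}{4} \approx -22.25$)
$x = -1419$ ($x = \left(-40 + \left(2 + 5\right)\right) \left(-175 + 218\right) = \left(-40 + 7\right) 43 = \left(-33\right) 43 = -1419$)
$\left(- \frac{247}{-221} - \frac{102}{-74}\right) x + g = \left(- \frac{247}{-221} - \frac{102}{-74}\right) \left(-1419\right) - \frac{89}{4} = \left(\left(-247\right) \left(- \frac{1}{221}\right) - - \frac{51}{37}\right) \left(-1419\right) - \frac{89}{4} = \left(\frac{19}{17} + \frac{51}{37}\right) \left(-1419\right) - \frac{89}{4} = \frac{1570}{629} \left(-1419\right) - \frac{89}{4} = - \frac{2227830}{629} - \frac{89}{4} = - \frac{8967301}{2516}$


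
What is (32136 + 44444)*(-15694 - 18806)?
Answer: -2642010000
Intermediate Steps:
(32136 + 44444)*(-15694 - 18806) = 76580*(-34500) = -2642010000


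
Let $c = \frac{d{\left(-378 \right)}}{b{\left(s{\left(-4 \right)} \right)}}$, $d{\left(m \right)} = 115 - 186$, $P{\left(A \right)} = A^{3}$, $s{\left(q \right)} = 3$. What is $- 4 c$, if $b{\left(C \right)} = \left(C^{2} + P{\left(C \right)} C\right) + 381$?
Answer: $\frac{284}{471} \approx 0.60297$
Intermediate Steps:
$b{\left(C \right)} = 381 + C^{2} + C^{4}$ ($b{\left(C \right)} = \left(C^{2} + C^{3} C\right) + 381 = \left(C^{2} + C^{4}\right) + 381 = 381 + C^{2} + C^{4}$)
$d{\left(m \right)} = -71$
$c = - \frac{71}{471}$ ($c = - \frac{71}{381 + 3^{2} + 3^{4}} = - \frac{71}{381 + 9 + 81} = - \frac{71}{471} \approx -0.15074$)
$- 4 c = \left(-4\right) \left(- \frac{71}{471}\right) = \frac{284}{471}$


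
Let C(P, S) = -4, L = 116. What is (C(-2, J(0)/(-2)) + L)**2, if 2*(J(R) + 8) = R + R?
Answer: 12544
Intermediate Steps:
J(R) = -8 + R (J(R) = -8 + (R + R)/2 = -8 + (2*R)/2 = -8 + R)
(C(-2, J(0)/(-2)) + L)**2 = (-4 + 116)**2 = 112**2 = 12544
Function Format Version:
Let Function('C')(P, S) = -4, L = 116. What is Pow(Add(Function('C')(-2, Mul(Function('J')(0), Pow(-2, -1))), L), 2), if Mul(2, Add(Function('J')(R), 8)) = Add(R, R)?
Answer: 12544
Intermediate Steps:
Function('J')(R) = Add(-8, R) (Function('J')(R) = Add(-8, Mul(Rational(1, 2), Add(R, R))) = Add(-8, Mul(Rational(1, 2), Mul(2, R))) = Add(-8, R))
Pow(Add(Function('C')(-2, Mul(Function('J')(0), Pow(-2, -1))), L), 2) = Pow(Add(-4, 116), 2) = Pow(112, 2) = 12544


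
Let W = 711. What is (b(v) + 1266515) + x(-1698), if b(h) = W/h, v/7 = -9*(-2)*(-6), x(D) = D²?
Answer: 348576317/84 ≈ 4.1497e+6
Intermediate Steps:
v = -756 (v = 7*(-9*(-2)*(-6)) = 7*(18*(-6)) = 7*(-108) = -756)
b(h) = 711/h
(b(v) + 1266515) + x(-1698) = (711/(-756) + 1266515) + (-1698)² = (711*(-1/756) + 1266515) + 2883204 = (-79/84 + 1266515) + 2883204 = 106387181/84 + 2883204 = 348576317/84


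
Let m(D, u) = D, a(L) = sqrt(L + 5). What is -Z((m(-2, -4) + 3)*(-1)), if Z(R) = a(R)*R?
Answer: 2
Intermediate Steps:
a(L) = sqrt(5 + L)
Z(R) = R*sqrt(5 + R) (Z(R) = sqrt(5 + R)*R = R*sqrt(5 + R))
-Z((m(-2, -4) + 3)*(-1)) = -(-2 + 3)*(-1)*sqrt(5 + (-2 + 3)*(-1)) = -1*(-1)*sqrt(5 + 1*(-1)) = -(-1)*sqrt(5 - 1) = -(-1)*sqrt(4) = -(-1)*2 = -1*(-2) = 2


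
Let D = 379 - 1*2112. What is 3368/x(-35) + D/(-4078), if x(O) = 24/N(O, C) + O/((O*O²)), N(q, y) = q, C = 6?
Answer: -16823558413/3421442 ≈ -4917.1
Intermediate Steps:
x(O) = O⁻² + 24/O (x(O) = 24/O + O/((O*O²)) = 24/O + O/(O³) = 24/O + O/O³ = 24/O + O⁻² = O⁻² + 24/O)
D = -1733 (D = 379 - 2112 = -1733)
3368/x(-35) + D/(-4078) = 3368/(((1 + 24*(-35))/(-35)²)) - 1733/(-4078) = 3368/(((1 - 840)/1225)) - 1733*(-1/4078) = 3368/(((1/1225)*(-839))) + 1733/4078 = 3368/(-839/1225) + 1733/4078 = 3368*(-1225/839) + 1733/4078 = -4125800/839 + 1733/4078 = -16823558413/3421442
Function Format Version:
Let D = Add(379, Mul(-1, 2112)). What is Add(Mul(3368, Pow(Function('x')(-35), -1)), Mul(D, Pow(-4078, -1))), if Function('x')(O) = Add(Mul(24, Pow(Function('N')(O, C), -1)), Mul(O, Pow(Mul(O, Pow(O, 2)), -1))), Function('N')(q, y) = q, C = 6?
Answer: Rational(-16823558413, 3421442) ≈ -4917.1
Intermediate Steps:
Function('x')(O) = Add(Pow(O, -2), Mul(24, Pow(O, -1))) (Function('x')(O) = Add(Mul(24, Pow(O, -1)), Mul(O, Pow(Mul(O, Pow(O, 2)), -1))) = Add(Mul(24, Pow(O, -1)), Mul(O, Pow(Pow(O, 3), -1))) = Add(Mul(24, Pow(O, -1)), Mul(O, Pow(O, -3))) = Add(Mul(24, Pow(O, -1)), Pow(O, -2)) = Add(Pow(O, -2), Mul(24, Pow(O, -1))))
D = -1733 (D = Add(379, -2112) = -1733)
Add(Mul(3368, Pow(Function('x')(-35), -1)), Mul(D, Pow(-4078, -1))) = Add(Mul(3368, Pow(Mul(Pow(-35, -2), Add(1, Mul(24, -35))), -1)), Mul(-1733, Pow(-4078, -1))) = Add(Mul(3368, Pow(Mul(Rational(1, 1225), Add(1, -840)), -1)), Mul(-1733, Rational(-1, 4078))) = Add(Mul(3368, Pow(Mul(Rational(1, 1225), -839), -1)), Rational(1733, 4078)) = Add(Mul(3368, Pow(Rational(-839, 1225), -1)), Rational(1733, 4078)) = Add(Mul(3368, Rational(-1225, 839)), Rational(1733, 4078)) = Add(Rational(-4125800, 839), Rational(1733, 4078)) = Rational(-16823558413, 3421442)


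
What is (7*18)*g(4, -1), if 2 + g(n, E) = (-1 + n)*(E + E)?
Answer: -1008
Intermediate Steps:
g(n, E) = -2 + 2*E*(-1 + n) (g(n, E) = -2 + (-1 + n)*(E + E) = -2 + (-1 + n)*(2*E) = -2 + 2*E*(-1 + n))
(7*18)*g(4, -1) = (7*18)*(-2 - 2*(-1) + 2*(-1)*4) = 126*(-2 + 2 - 8) = 126*(-8) = -1008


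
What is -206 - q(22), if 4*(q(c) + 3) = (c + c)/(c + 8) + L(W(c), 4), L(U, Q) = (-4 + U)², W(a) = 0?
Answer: -6221/30 ≈ -207.37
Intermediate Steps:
q(c) = 1 + c/(2*(8 + c)) (q(c) = -3 + ((c + c)/(c + 8) + (-4 + 0)²)/4 = -3 + ((2*c)/(8 + c) + (-4)²)/4 = -3 + (2*c/(8 + c) + 16)/4 = -3 + (16 + 2*c/(8 + c))/4 = -3 + (4 + c/(2*(8 + c))) = 1 + c/(2*(8 + c)))
-206 - q(22) = -206 - (16 + 3*22)/(2*(8 + 22)) = -206 - (16 + 66)/(2*30) = -206 - 82/(2*30) = -206 - 1*41/30 = -206 - 41/30 = -6221/30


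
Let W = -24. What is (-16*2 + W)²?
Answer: 3136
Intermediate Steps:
(-16*2 + W)² = (-16*2 - 24)² = (-32 - 24)² = (-56)² = 3136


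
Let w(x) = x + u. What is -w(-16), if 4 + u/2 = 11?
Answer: 2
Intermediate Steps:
u = 14 (u = -8 + 2*11 = -8 + 22 = 14)
w(x) = 14 + x (w(x) = x + 14 = 14 + x)
-w(-16) = -(14 - 16) = -1*(-2) = 2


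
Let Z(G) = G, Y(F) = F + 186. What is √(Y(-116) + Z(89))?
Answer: √159 ≈ 12.610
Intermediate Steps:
Y(F) = 186 + F
√(Y(-116) + Z(89)) = √((186 - 116) + 89) = √(70 + 89) = √159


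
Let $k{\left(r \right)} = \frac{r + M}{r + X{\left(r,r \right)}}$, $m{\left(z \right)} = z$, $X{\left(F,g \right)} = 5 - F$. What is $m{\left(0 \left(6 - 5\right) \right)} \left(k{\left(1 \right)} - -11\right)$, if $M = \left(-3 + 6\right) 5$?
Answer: $0$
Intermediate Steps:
$M = 15$ ($M = 3 \cdot 5 = 15$)
$k{\left(r \right)} = 3 + \frac{r}{5}$ ($k{\left(r \right)} = \frac{r + 15}{r - \left(-5 + r\right)} = \frac{15 + r}{5} = \left(15 + r\right) \frac{1}{5} = 3 + \frac{r}{5}$)
$m{\left(0 \left(6 - 5\right) \right)} \left(k{\left(1 \right)} - -11\right) = 0 \left(6 - 5\right) \left(\left(3 + \frac{1}{5} \cdot 1\right) - -11\right) = 0 \cdot 1 \left(\left(3 + \frac{1}{5}\right) + 11\right) = 0 \left(\frac{16}{5} + 11\right) = 0 \cdot \frac{71}{5} = 0$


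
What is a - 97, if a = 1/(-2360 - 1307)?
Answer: -355700/3667 ≈ -97.000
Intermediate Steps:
a = -1/3667 (a = 1/(-3667) = -1/3667 ≈ -0.00027270)
a - 97 = -1/3667 - 97 = -355700/3667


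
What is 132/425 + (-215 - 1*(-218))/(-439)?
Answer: 56673/186575 ≈ 0.30375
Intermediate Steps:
132/425 + (-215 - 1*(-218))/(-439) = 132*(1/425) + (-215 + 218)*(-1/439) = 132/425 + 3*(-1/439) = 132/425 - 3/439 = 56673/186575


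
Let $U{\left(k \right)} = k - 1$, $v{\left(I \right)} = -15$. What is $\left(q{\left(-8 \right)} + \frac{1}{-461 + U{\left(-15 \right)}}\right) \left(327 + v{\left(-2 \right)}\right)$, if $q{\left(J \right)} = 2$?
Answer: $\frac{99112}{159} \approx 623.35$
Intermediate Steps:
$U{\left(k \right)} = -1 + k$
$\left(q{\left(-8 \right)} + \frac{1}{-461 + U{\left(-15 \right)}}\right) \left(327 + v{\left(-2 \right)}\right) = \left(2 + \frac{1}{-461 - 16}\right) \left(327 - 15\right) = \left(2 + \frac{1}{-461 - 16}\right) 312 = \left(2 + \frac{1}{-477}\right) 312 = \left(2 - \frac{1}{477}\right) 312 = \frac{953}{477} \cdot 312 = \frac{99112}{159}$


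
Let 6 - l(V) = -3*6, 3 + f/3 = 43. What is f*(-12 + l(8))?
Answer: 1440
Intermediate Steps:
f = 120 (f = -9 + 3*43 = -9 + 129 = 120)
l(V) = 24 (l(V) = 6 - (-3)*6 = 6 - 1*(-18) = 6 + 18 = 24)
f*(-12 + l(8)) = 120*(-12 + 24) = 120*12 = 1440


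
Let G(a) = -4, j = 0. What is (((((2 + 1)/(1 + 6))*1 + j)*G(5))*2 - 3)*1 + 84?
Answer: 543/7 ≈ 77.571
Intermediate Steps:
(((((2 + 1)/(1 + 6))*1 + j)*G(5))*2 - 3)*1 + 84 = (((((2 + 1)/(1 + 6))*1 + 0)*(-4))*2 - 3)*1 + 84 = ((((3/7)*1 + 0)*(-4))*2 - 3)*1 + 84 = (((3/7 + 0)*(-4))*2 - 3)*1 + 84 = (((3/7)*(-4))*2 - 3)*1 + 84 = (-12/7*2 - 3)*1 + 84 = (-24/7 - 3)*1 + 84 = -45/7*1 + 84 = -45/7 + 84 = 543/7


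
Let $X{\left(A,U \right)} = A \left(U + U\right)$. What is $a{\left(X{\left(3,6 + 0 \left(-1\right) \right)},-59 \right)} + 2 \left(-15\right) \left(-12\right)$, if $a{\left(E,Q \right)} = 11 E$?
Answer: $756$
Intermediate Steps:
$X{\left(A,U \right)} = 2 A U$ ($X{\left(A,U \right)} = A 2 U = 2 A U$)
$a{\left(X{\left(3,6 + 0 \left(-1\right) \right)},-59 \right)} + 2 \left(-15\right) \left(-12\right) = 11 \cdot 2 \cdot 3 \left(6 + 0 \left(-1\right)\right) + 2 \left(-15\right) \left(-12\right) = 11 \cdot 2 \cdot 3 \left(6 + 0\right) - -360 = 11 \cdot 2 \cdot 3 \cdot 6 + 360 = 11 \cdot 36 + 360 = 396 + 360 = 756$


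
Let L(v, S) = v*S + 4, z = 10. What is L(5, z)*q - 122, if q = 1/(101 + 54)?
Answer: -18856/155 ≈ -121.65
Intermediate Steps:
L(v, S) = 4 + S*v (L(v, S) = S*v + 4 = 4 + S*v)
q = 1/155 ≈ 0.0064516
L(5, z)*q - 122 = (4 + 10*5)*(1/155) - 122 = (4 + 50)*(1/155) - 122 = 54*(1/155) - 122 = 54/155 - 122 = -18856/155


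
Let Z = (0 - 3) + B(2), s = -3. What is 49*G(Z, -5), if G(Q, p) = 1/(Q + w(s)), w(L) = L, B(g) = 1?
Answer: -49/5 ≈ -9.8000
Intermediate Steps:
Z = -2 (Z = (0 - 3) + 1 = -3 + 1 = -2)
G(Q, p) = 1/(-3 + Q) (G(Q, p) = 1/(Q - 3) = 1/(-3 + Q))
49*G(Z, -5) = 49/(-3 - 2) = 49/(-5) = 49*(-⅕) = -49/5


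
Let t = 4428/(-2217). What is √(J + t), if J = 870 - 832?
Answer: √19661834/739 ≈ 6.0002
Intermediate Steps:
t = -1476/739 (t = 4428*(-1/2217) = -1476/739 ≈ -1.9973)
J = 38
√(J + t) = √(38 - 1476/739) = √(26606/739) = √19661834/739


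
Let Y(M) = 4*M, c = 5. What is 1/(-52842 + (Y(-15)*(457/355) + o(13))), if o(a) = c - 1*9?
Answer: -71/3757550 ≈ -1.8895e-5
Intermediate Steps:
o(a) = -4 (o(a) = 5 - 1*9 = 5 - 9 = -4)
1/(-52842 + (Y(-15)*(457/355) + o(13))) = 1/(-52842 + ((4*(-15))*(457/355) - 4)) = 1/(-52842 + (-27420/355 - 4)) = 1/(-52842 + (-60*457/355 - 4)) = 1/(-52842 + (-5484/71 - 4)) = 1/(-52842 - 5768/71) = 1/(-3757550/71) = -71/3757550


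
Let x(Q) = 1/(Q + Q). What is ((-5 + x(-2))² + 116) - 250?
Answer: -1703/16 ≈ -106.44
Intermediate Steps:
x(Q) = 1/(2*Q)
((-5 + x(-2))² + 116) - 250 = ((-5 + (½)/(-2))² + 116) - 250 = ((-5 + (½)*(-½))² + 116) - 250 = ((-5 - ¼)² + 116) - 250 = ((-21/4)² + 116) - 250 = (441/16 + 116) - 250 = 2297/16 - 250 = -1703/16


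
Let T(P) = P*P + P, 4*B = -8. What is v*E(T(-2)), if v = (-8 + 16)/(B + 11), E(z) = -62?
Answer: -496/9 ≈ -55.111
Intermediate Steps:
B = -2 (B = (1/4)*(-8) = -2)
T(P) = P + P**2 (T(P) = P**2 + P = P + P**2)
v = 8/9 (v = (-8 + 16)/(-2 + 11) = 8/9 ≈ 0.88889)
v*E(T(-2)) = (8/9)*(-62) = -496/9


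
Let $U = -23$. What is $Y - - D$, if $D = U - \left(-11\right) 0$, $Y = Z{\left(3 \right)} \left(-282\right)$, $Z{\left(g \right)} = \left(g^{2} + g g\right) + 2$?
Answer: $-5663$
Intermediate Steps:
$Z{\left(g \right)} = 2 + 2 g^{2}$ ($Z{\left(g \right)} = \left(g^{2} + g^{2}\right) + 2 = 2 g^{2} + 2 = 2 + 2 g^{2}$)
$Y = -5640$ ($Y = \left(2 + 2 \cdot 3^{2}\right) \left(-282\right) = \left(2 + 2 \cdot 9\right) \left(-282\right) = \left(2 + 18\right) \left(-282\right) = 20 \left(-282\right) = -5640$)
$D = -23$ ($D = -23 - \left(-11\right) 0 = -23 - 0 = -23 + 0 = -23$)
$Y - - D = -5640 - \left(-1\right) \left(-23\right) = -5640 - 23 = -5663$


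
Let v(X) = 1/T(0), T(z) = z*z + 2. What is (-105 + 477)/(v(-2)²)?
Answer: 1488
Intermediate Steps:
T(z) = 2 + z² (T(z) = z² + 2 = 2 + z²)
v(X) = ½ (v(X) = 1/(2 + 0²) = 1/(2 + 0) = 1/2 = ½)
(-105 + 477)/(v(-2)²) = (-105 + 477)/((½)²) = 372/(¼) = 4*372 = 1488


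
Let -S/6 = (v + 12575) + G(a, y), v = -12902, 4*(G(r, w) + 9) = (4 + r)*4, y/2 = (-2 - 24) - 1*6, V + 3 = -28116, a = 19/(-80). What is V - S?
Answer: -1204497/40 ≈ -30112.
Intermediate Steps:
a = -19/80 (a = 19*(-1/80) = -19/80 ≈ -0.23750)
V = -28119 (V = -3 - 28116 = -28119)
y = -64 (y = 2*((-2 - 24) - 1*6) = 2*(-26 - 6) = 2*(-32) = -64)
G(r, w) = -5 + r (G(r, w) = -9 + ((4 + r)*4)/4 = -9 + (16 + 4*r)/4 = -9 + (4 + r) = -5 + r)
S = 79737/40 (S = -6*((-12902 + 12575) + (-5 - 19/80)) = -6*(-327 - 419/80) = -6*(-26579/80) = 79737/40 ≈ 1993.4)
V - S = -28119 - 1*79737/40 = -28119 - 79737/40 = -1204497/40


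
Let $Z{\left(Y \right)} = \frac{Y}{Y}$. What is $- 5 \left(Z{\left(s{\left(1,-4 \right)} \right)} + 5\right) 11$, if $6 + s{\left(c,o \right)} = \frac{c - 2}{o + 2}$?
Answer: $-330$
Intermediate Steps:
$s{\left(c,o \right)} = -6 + \frac{-2 + c}{2 + o}$ ($s{\left(c,o \right)} = -6 + \frac{c - 2}{o + 2} = -6 + \frac{-2 + c}{2 + o}$)
$Z{\left(Y \right)} = 1$
$- 5 \left(Z{\left(s{\left(1,-4 \right)} \right)} + 5\right) 11 = - 5 \left(1 + 5\right) 11 = \left(-5\right) 6 \cdot 11 = \left(-30\right) 11 = -330$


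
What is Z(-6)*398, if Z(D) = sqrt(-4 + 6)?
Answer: 398*sqrt(2) ≈ 562.86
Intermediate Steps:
Z(D) = sqrt(2)
Z(-6)*398 = sqrt(2)*398 = 398*sqrt(2)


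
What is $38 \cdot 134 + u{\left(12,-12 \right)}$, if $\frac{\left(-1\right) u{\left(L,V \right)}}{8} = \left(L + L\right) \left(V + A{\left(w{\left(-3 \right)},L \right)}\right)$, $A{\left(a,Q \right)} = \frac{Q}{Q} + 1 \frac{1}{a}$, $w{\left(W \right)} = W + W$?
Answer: $7236$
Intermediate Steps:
$w{\left(W \right)} = 2 W$
$A{\left(a,Q \right)} = 1 + \frac{1}{a}$
$u{\left(L,V \right)} = - 16 L \left(\frac{5}{6} + V\right)$ ($u{\left(L,V \right)} = - 8 \left(L + L\right) \left(V + \frac{1 + 2 \left(-3\right)}{2 \left(-3\right)}\right) = - 8 \cdot 2 L \left(V + \frac{1 - 6}{-6}\right) = - 8 \cdot 2 L \left(V - - \frac{5}{6}\right) = - 8 \cdot 2 L \left(V + \frac{5}{6}\right) = - 8 \cdot 2 L \left(\frac{5}{6} + V\right) = - 16 L \left(\frac{5}{6} + V\right)$)
$38 \cdot 134 + u{\left(12,-12 \right)} = 38 \cdot 134 - 32 \left(5 + 6 \left(-12\right)\right) = 5092 - 32 \left(5 - 72\right) = 5092 - 32 \left(-67\right) = 5092 + 2144 = 7236$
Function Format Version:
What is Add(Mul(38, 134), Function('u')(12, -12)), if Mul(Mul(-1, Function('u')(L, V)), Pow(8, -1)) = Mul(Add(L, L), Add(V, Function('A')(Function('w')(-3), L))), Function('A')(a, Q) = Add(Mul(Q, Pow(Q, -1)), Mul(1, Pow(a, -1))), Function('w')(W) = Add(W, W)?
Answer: 7236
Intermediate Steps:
Function('w')(W) = Mul(2, W)
Function('A')(a, Q) = Add(1, Pow(a, -1))
Function('u')(L, V) = Mul(-16, L, Add(Rational(5, 6), V)) (Function('u')(L, V) = Mul(-8, Mul(Add(L, L), Add(V, Mul(Pow(Mul(2, -3), -1), Add(1, Mul(2, -3)))))) = Mul(-8, Mul(Mul(2, L), Add(V, Mul(Pow(-6, -1), Add(1, -6))))) = Mul(-8, Mul(Mul(2, L), Add(V, Mul(Rational(-1, 6), -5)))) = Mul(-8, Mul(Mul(2, L), Add(V, Rational(5, 6)))) = Mul(-8, Mul(Mul(2, L), Add(Rational(5, 6), V))) = Mul(-8, Mul(2, L, Add(Rational(5, 6), V))) = Mul(-16, L, Add(Rational(5, 6), V)))
Add(Mul(38, 134), Function('u')(12, -12)) = Add(Mul(38, 134), Mul(Rational(-8, 3), 12, Add(5, Mul(6, -12)))) = Add(5092, Mul(Rational(-8, 3), 12, Add(5, -72))) = Add(5092, Mul(Rational(-8, 3), 12, -67)) = Add(5092, 2144) = 7236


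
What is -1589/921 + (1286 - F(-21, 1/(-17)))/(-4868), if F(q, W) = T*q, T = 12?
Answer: -4575875/2241714 ≈ -2.0412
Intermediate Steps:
F(q, W) = 12*q
-1589/921 + (1286 - F(-21, 1/(-17)))/(-4868) = -1589/921 + (1286 - 12*(-21))/(-4868) = -1589*1/921 + (1286 - 1*(-252))*(-1/4868) = -1589/921 + (1286 + 252)*(-1/4868) = -1589/921 + 1538*(-1/4868) = -1589/921 - 769/2434 = -4575875/2241714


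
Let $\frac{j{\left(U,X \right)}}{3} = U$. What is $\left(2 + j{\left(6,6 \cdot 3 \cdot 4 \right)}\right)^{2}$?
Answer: $400$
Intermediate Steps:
$j{\left(U,X \right)} = 3 U$
$\left(2 + j{\left(6,6 \cdot 3 \cdot 4 \right)}\right)^{2} = \left(2 + 3 \cdot 6\right)^{2} = \left(2 + 18\right)^{2} = 20^{2} = 400$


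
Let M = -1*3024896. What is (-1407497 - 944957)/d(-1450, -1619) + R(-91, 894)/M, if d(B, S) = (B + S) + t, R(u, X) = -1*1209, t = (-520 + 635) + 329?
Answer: 1016561695487/1134336000 ≈ 896.17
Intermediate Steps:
t = 444 (t = 115 + 329 = 444)
R(u, X) = -1209
d(B, S) = 444 + B + S (d(B, S) = (B + S) + 444 = 444 + B + S)
M = -3024896
(-1407497 - 944957)/d(-1450, -1619) + R(-91, 894)/M = (-1407497 - 944957)/(444 - 1450 - 1619) - 1209/(-3024896) = -2352454/(-2625) - 1209*(-1/3024896) = -2352454*(-1/2625) + 1209/3024896 = 2352454/2625 + 1209/3024896 = 1016561695487/1134336000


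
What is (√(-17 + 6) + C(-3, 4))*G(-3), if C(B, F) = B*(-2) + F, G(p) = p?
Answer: -30 - 3*I*√11 ≈ -30.0 - 9.9499*I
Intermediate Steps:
C(B, F) = F - 2*B (C(B, F) = -2*B + F = F - 2*B)
(√(-17 + 6) + C(-3, 4))*G(-3) = (√(-17 + 6) + (4 - 2*(-3)))*(-3) = (√(-11) + (4 + 6))*(-3) = (I*√11 + 10)*(-3) = (10 + I*√11)*(-3) = -30 - 3*I*√11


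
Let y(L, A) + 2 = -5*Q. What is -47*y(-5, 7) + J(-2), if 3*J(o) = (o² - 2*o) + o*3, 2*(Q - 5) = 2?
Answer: 4514/3 ≈ 1504.7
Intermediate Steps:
Q = 6 (Q = 5 + (½)*2 = 5 + 1 = 6)
J(o) = o/3 + o²/3 (J(o) = ((o² - 2*o) + o*3)/3 = ((o² - 2*o) + 3*o)/3 = (o + o²)/3 = o/3 + o²/3)
y(L, A) = -32 (y(L, A) = -2 - 5*6 = -2 - 30 = -32)
-47*y(-5, 7) + J(-2) = -47*(-32) + (⅓)*(-2)*(1 - 2) = 1504 + (⅓)*(-2)*(-1) = 1504 + ⅔ = 4514/3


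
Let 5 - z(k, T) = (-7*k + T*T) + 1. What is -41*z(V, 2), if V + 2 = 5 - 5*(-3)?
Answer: -5166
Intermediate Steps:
V = 18 (V = -2 + (5 - 5*(-3)) = -2 + (5 + 15) = -2 + 20 = 18)
z(k, T) = 4 - T² + 7*k (z(k, T) = 5 - ((-7*k + T*T) + 1) = 5 - ((-7*k + T²) + 1) = 5 - ((T² - 7*k) + 1) = 5 - (1 + T² - 7*k) = 5 + (-1 - T² + 7*k) = 4 - T² + 7*k)
-41*z(V, 2) = -41*(4 - 1*2² + 7*18) = -41*(4 - 1*4 + 126) = -41*(4 - 4 + 126) = -41*126 = -5166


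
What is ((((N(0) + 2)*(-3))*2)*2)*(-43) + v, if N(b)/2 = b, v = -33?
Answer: 999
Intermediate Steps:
N(b) = 2*b
((((N(0) + 2)*(-3))*2)*2)*(-43) + v = ((((2*0 + 2)*(-3))*2)*2)*(-43) - 33 = ((((0 + 2)*(-3))*2)*2)*(-43) - 33 = (((2*(-3))*2)*2)*(-43) - 33 = (-6*2*2)*(-43) - 33 = -12*2*(-43) - 33 = -24*(-43) - 33 = 1032 - 33 = 999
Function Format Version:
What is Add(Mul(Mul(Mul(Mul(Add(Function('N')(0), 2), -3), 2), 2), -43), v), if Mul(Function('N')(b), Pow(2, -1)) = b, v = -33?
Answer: 999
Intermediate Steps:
Function('N')(b) = Mul(2, b)
Add(Mul(Mul(Mul(Mul(Add(Function('N')(0), 2), -3), 2), 2), -43), v) = Add(Mul(Mul(Mul(Mul(Add(Mul(2, 0), 2), -3), 2), 2), -43), -33) = Add(Mul(Mul(Mul(Mul(Add(0, 2), -3), 2), 2), -43), -33) = Add(Mul(Mul(Mul(Mul(2, -3), 2), 2), -43), -33) = Add(Mul(Mul(Mul(-6, 2), 2), -43), -33) = Add(Mul(Mul(-12, 2), -43), -33) = Add(Mul(-24, -43), -33) = Add(1032, -33) = 999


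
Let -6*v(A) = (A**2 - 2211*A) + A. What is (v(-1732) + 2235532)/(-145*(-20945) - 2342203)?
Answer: 548804/347411 ≈ 1.5797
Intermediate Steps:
v(A) = -A**2/6 + 1105*A/3 (v(A) = -((A**2 - 2211*A) + A)/6 = -(A**2 - 2210*A)/6 = -A**2/6 + 1105*A/3)
(v(-1732) + 2235532)/(-145*(-20945) - 2342203) = ((1/6)*(-1732)*(2210 - 1*(-1732)) + 2235532)/(-145*(-20945) - 2342203) = ((1/6)*(-1732)*(2210 + 1732) + 2235532)/(3037025 - 2342203) = ((1/6)*(-1732)*3942 + 2235532)/694822 = (-1137924 + 2235532)*(1/694822) = 1097608*(1/694822) = 548804/347411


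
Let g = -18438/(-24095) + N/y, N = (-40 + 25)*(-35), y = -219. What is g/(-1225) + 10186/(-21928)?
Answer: -1563198532473/3374868584500 ≈ -0.46319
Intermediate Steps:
N = 525 (N = -15*(-35) = 525)
g = -2870651/1758935 (g = -18438/(-24095) + 525/(-219) = -18438*(-1/24095) + 525*(-1/219) = 18438/24095 - 175/73 = -2870651/1758935 ≈ -1.6320)
g/(-1225) + 10186/(-21928) = -2870651/1758935/(-1225) + 10186/(-21928) = -2870651/1758935*(-1/1225) + 10186*(-1/21928) = 410093/307813625 - 5093/10964 = -1563198532473/3374868584500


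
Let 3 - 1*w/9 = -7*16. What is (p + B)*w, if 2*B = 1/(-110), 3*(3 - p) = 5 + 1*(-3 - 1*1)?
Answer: 121233/44 ≈ 2755.3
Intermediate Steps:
w = 1035 (w = 27 - (-63)*16 = 27 - 9*(-112) = 27 + 1008 = 1035)
p = 8/3 (p = 3 - (5 + 1*(-3 - 1*1))/3 = 3 - (5 + 1*(-3 - 1))/3 = 3 - (5 + 1*(-4))/3 = 3 - (5 - 4)/3 = 3 - 1/3*1 = 3 - 1/3 = 8/3 ≈ 2.6667)
B = -1/220 (B = (1/2)/(-110) = (1/2)*(-1/110) = -1/220 ≈ -0.0045455)
(p + B)*w = (8/3 - 1/220)*1035 = (1757/660)*1035 = 121233/44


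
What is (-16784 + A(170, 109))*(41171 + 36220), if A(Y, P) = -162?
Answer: -1311467886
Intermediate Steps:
(-16784 + A(170, 109))*(41171 + 36220) = (-16784 - 162)*(41171 + 36220) = -16946*77391 = -1311467886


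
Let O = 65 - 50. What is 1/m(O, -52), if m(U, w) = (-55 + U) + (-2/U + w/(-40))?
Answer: -6/233 ≈ -0.025751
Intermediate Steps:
O = 15
m(U, w) = -55 + U - 2/U - w/40 (m(U, w) = (-55 + U) + (-2/U + w*(-1/40)) = (-55 + U) + (-2/U - w/40) = -55 + U - 2/U - w/40)
1/m(O, -52) = 1/(-55 + 15 - 2/15 - 1/40*(-52)) = 1/(-55 + 15 - 2*1/15 + 13/10) = 1/(-55 + 15 - 2/15 + 13/10) = 1/(-233/6) = -6/233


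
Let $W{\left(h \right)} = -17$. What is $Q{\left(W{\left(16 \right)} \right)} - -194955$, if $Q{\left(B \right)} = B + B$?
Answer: $194921$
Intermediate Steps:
$Q{\left(B \right)} = 2 B$
$Q{\left(W{\left(16 \right)} \right)} - -194955 = 2 \left(-17\right) - -194955 = -34 + 194955 = 194921$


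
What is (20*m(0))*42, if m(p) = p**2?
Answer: 0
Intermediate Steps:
(20*m(0))*42 = (20*0**2)*42 = (20*0)*42 = 0*42 = 0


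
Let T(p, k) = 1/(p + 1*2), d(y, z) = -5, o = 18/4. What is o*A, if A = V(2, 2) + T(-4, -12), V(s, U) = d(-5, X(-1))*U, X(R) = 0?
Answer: -189/4 ≈ -47.250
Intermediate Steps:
o = 9/2 (o = 18*(¼) = 9/2 ≈ 4.5000)
T(p, k) = 1/(2 + p) (T(p, k) = 1/(p + 2) = 1/(2 + p))
V(s, U) = -5*U
A = -21/2 (A = -5*2 + 1/(2 - 4) = -10 + 1/(-2) = -10 - ½ = -21/2 ≈ -10.500)
o*A = (9/2)*(-21/2) = -189/4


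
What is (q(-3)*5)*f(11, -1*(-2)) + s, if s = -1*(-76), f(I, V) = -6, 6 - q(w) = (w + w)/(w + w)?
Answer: -74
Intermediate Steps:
q(w) = 5 (q(w) = 6 - (w + w)/(w + w) = 6 - 2*w/(2*w) = 6 - 2*w*1/(2*w) = 6 - 1*1 = 6 - 1 = 5)
s = 76
(q(-3)*5)*f(11, -1*(-2)) + s = (5*5)*(-6) + 76 = 25*(-6) + 76 = -150 + 76 = -74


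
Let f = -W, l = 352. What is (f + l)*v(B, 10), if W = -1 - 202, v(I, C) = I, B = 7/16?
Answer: 3885/16 ≈ 242.81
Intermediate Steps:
B = 7/16 (B = 7*(1/16) = 7/16 ≈ 0.43750)
W = -203
f = 203 (f = -1*(-203) = 203)
(f + l)*v(B, 10) = (203 + 352)*(7/16) = 555*(7/16) = 3885/16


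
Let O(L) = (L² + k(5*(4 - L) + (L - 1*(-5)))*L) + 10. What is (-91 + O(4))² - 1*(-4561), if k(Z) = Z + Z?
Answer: 4610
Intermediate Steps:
k(Z) = 2*Z
O(L) = 10 + L² + L*(50 - 8*L) (O(L) = (L² + (2*(5*(4 - L) + (L - 1*(-5))))*L) + 10 = (L² + (2*((20 - 5*L) + (L + 5)))*L) + 10 = (L² + (2*((20 - 5*L) + (5 + L)))*L) + 10 = (L² + (2*(25 - 4*L))*L) + 10 = (L² + (50 - 8*L)*L) + 10 = (L² + L*(50 - 8*L)) + 10 = 10 + L² + L*(50 - 8*L))
(-91 + O(4))² - 1*(-4561) = (-91 + (10 - 7*4² + 50*4))² - 1*(-4561) = (-91 + (10 - 7*16 + 200))² + 4561 = (-91 + (10 - 112 + 200))² + 4561 = (-91 + 98)² + 4561 = 7² + 4561 = 49 + 4561 = 4610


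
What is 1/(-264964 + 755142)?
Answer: 1/490178 ≈ 2.0401e-6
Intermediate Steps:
1/(-264964 + 755142) = 1/490178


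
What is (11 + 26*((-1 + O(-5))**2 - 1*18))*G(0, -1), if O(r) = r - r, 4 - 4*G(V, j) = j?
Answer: -2155/4 ≈ -538.75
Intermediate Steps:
G(V, j) = 1 - j/4
O(r) = 0
(11 + 26*((-1 + O(-5))**2 - 1*18))*G(0, -1) = (11 + 26*((-1 + 0)**2 - 1*18))*(1 - 1/4*(-1)) = (11 + 26*((-1)**2 - 18))*(1 + 1/4) = (11 + 26*(1 - 18))*(5/4) = (11 + 26*(-17))*(5/4) = (11 - 442)*(5/4) = -431*5/4 = -2155/4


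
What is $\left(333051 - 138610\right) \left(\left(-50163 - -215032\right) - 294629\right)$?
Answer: $-25230664160$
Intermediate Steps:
$\left(333051 - 138610\right) \left(\left(-50163 - -215032\right) - 294629\right) = 194441 \left(\left(-50163 + 215032\right) - 294629\right) = 194441 \left(164869 - 294629\right) = 194441 \left(-129760\right) = -25230664160$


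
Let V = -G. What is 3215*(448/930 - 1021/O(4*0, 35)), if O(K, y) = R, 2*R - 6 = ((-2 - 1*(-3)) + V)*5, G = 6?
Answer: 613284398/1767 ≈ 3.4708e+5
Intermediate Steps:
V = -6 (V = -1*6 = -6)
R = -19/2 (R = 3 + (((-2 - 1*(-3)) - 6)*5)/2 = 3 + (((-2 + 3) - 6)*5)/2 = 3 + ((1 - 6)*5)/2 = 3 + (-5*5)/2 = 3 + (½)*(-25) = 3 - 25/2 = -19/2 ≈ -9.5000)
O(K, y) = -19/2
3215*(448/930 - 1021/O(4*0, 35)) = 3215*(448/930 - 1021/(-19/2)) = 3215*(448*(1/930) - 1021*(-2/19)) = 3215*(224/465 + 2042/19) = 3215*(953786/8835) = 613284398/1767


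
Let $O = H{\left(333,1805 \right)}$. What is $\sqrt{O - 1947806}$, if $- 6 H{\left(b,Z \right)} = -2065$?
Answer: $\frac{i \sqrt{70108626}}{6} \approx 1395.5 i$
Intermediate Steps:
$H{\left(b,Z \right)} = \frac{2065}{6}$ ($H{\left(b,Z \right)} = \left(- \frac{1}{6}\right) \left(-2065\right) = \frac{2065}{6}$)
$O = \frac{2065}{6} \approx 344.17$
$\sqrt{O - 1947806} = \sqrt{\frac{2065}{6} - 1947806} = \sqrt{- \frac{11684771}{6}} = \frac{i \sqrt{70108626}}{6}$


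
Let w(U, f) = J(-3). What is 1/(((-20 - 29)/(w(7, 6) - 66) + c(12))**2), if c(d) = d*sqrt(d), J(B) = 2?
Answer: 29000863744/50062516287169 - 616562688*sqrt(3)/50062516287169 ≈ 0.00055796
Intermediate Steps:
w(U, f) = 2
c(d) = d**(3/2)
1/(((-20 - 29)/(w(7, 6) - 66) + c(12))**2) = 1/(((-20 - 29)/(2 - 66) + 12**(3/2))**2) = 1/((-49/(-64) + 24*sqrt(3))**2) = 1/((-49*(-1/64) + 24*sqrt(3))**2) = 1/((49/64 + 24*sqrt(3))**2) = (49/64 + 24*sqrt(3))**(-2)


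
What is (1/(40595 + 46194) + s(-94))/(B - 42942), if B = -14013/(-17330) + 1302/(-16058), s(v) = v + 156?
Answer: -3450299071990/2389680726850581 ≈ -0.0014438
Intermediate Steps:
s(v) = 156 + v
B = 466491/641210 (B = -14013*(-1/17330) + 1302*(-1/16058) = 14013/17330 - 3/37 = 466491/641210 ≈ 0.72752)
(1/(40595 + 46194) + s(-94))/(B - 42942) = (1/(40595 + 46194) + (156 - 94))/(466491/641210 - 42942) = (1/86789 + 62)/(-27534373329/641210) = (1/86789 + 62)*(-641210/27534373329) = (5380919/86789)*(-641210/27534373329) = -3450299071990/2389680726850581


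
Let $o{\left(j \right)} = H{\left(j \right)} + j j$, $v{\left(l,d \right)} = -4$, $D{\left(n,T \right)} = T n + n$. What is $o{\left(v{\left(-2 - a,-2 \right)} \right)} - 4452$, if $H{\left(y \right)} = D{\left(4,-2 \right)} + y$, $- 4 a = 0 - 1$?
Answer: $-4444$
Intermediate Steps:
$a = \frac{1}{4}$ ($a = - \frac{0 - 1}{4} = \left(- \frac{1}{4}\right) \left(-1\right) = \frac{1}{4} \approx 0.25$)
$D{\left(n,T \right)} = n + T n$
$H{\left(y \right)} = -4 + y$ ($H{\left(y \right)} = 4 \left(1 - 2\right) + y = 4 \left(-1\right) + y = -4 + y$)
$o{\left(j \right)} = -4 + j + j^{2}$ ($o{\left(j \right)} = \left(-4 + j\right) + j j = \left(-4 + j\right) + j^{2} = -4 + j + j^{2}$)
$o{\left(v{\left(-2 - a,-2 \right)} \right)} - 4452 = \left(-4 - 4 + \left(-4\right)^{2}\right) - 4452 = \left(-4 - 4 + 16\right) - 4452 = 8 - 4452 = -4444$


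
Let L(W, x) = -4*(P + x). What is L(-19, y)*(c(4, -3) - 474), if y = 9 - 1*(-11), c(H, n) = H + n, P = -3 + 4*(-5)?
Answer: -5676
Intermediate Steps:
P = -23 (P = -3 - 20 = -23)
y = 20 (y = 9 + 11 = 20)
L(W, x) = 92 - 4*x (L(W, x) = -4*(-23 + x) = 92 - 4*x)
L(-19, y)*(c(4, -3) - 474) = (92 - 4*20)*((4 - 3) - 474) = (92 - 80)*(1 - 474) = 12*(-473) = -5676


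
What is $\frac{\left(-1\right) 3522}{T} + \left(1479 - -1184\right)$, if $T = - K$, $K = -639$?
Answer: $\frac{566045}{213} \approx 2657.5$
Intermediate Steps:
$T = 639$ ($T = \left(-1\right) \left(-639\right) = 639$)
$\frac{\left(-1\right) 3522}{T} + \left(1479 - -1184\right) = \frac{\left(-1\right) 3522}{639} + \left(1479 - -1184\right) = \left(-3522\right) \frac{1}{639} + \left(1479 + 1184\right) = - \frac{1174}{213} + 2663 = \frac{566045}{213}$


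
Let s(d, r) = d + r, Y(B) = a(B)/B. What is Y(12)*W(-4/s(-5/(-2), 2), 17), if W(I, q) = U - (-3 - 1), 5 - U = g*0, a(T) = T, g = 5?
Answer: 9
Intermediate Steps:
Y(B) = 1 (Y(B) = B/B = 1)
U = 5 (U = 5 - 5*0 = 5 - 1*0 = 5 + 0 = 5)
W(I, q) = 9 (W(I, q) = 5 - (-3 - 1) = 5 - 1*(-4) = 5 + 4 = 9)
Y(12)*W(-4/s(-5/(-2), 2), 17) = 1*9 = 9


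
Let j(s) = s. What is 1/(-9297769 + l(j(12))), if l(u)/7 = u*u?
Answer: -1/9296761 ≈ -1.0756e-7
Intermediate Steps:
l(u) = 7*u**2 (l(u) = 7*(u*u) = 7*u**2)
1/(-9297769 + l(j(12))) = 1/(-9297769 + 7*12**2) = 1/(-9297769 + 7*144) = 1/(-9297769 + 1008) = 1/(-9296761) = -1/9296761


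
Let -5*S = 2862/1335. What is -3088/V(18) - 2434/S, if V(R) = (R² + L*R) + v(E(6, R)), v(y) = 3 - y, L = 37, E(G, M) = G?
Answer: 890383433/156933 ≈ 5673.7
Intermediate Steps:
S = -954/2225 (S = -2862/(5*1335) = -⅕*954/445 = -954/2225 ≈ -0.42876)
V(R) = -3 + R² + 37*R (V(R) = (R² + 37*R) + (3 - 1*6) = (R² + 37*R) + (3 - 6) = (R² + 37*R) - 3 = -3 + R² + 37*R)
-3088/V(18) - 2434/S = -3088/(-3 + 18² + 37*18) - 2434/(-954/2225) = -3088/(-3 + 324 + 666) - 2434*(-2225/954) = -3088/987 + 2707825/477 = 890383433/156933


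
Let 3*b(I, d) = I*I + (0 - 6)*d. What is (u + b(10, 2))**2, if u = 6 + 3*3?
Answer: 17689/9 ≈ 1965.4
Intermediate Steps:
b(I, d) = -2*d + I**2/3 (b(I, d) = (I*I + (0 - 6)*d)/3 = (I**2 - 6*d)/3 = -2*d + I**2/3)
u = 15 (u = 6 + 9 = 15)
(u + b(10, 2))**2 = (15 + (-2*2 + (1/3)*10**2))**2 = (15 + (-4 + (1/3)*100))**2 = (15 + (-4 + 100/3))**2 = (15 + 88/3)**2 = (133/3)**2 = 17689/9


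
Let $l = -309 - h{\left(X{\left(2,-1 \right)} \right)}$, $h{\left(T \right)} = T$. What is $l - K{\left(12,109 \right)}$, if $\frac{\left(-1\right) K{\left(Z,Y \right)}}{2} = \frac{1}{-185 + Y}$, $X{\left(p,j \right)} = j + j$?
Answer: $- \frac{11667}{38} \approx -307.03$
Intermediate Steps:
$X{\left(p,j \right)} = 2 j$
$K{\left(Z,Y \right)} = - \frac{2}{-185 + Y}$
$l = -307$ ($l = -309 - 2 \left(-1\right) = -309 - -2 = -309 + 2 = -307$)
$l - K{\left(12,109 \right)} = -307 - - \frac{2}{-185 + 109} = -307 - - \frac{2}{-76} = -307 - \left(-2\right) \left(- \frac{1}{76}\right) = -307 - \frac{1}{38} = - \frac{11667}{38}$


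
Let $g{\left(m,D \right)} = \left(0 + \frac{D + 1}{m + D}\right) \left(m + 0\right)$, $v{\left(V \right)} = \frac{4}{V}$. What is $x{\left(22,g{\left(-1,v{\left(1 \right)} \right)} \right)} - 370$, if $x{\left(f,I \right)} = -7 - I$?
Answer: $- \frac{1126}{3} \approx -375.33$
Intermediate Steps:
$g{\left(m,D \right)} = \frac{m \left(1 + D\right)}{D + m}$ ($g{\left(m,D \right)} = \left(0 + \frac{1 + D}{D + m}\right) m = \frac{1 + D}{D + m} m = \frac{m \left(1 + D\right)}{D + m}$)
$x{\left(22,g{\left(-1,v{\left(1 \right)} \right)} \right)} - 370 = \left(-7 - - \frac{1 + \frac{4}{1}}{\frac{4}{1} - 1}\right) - 370 = \left(-7 - - \frac{1 + 4 \cdot 1}{4 \cdot 1 - 1}\right) - 370 = \left(-7 - - \frac{1 + 4}{4 - 1}\right) - 370 = \left(-7 - \left(-1\right) \frac{1}{3} \cdot 5\right) - 370 = \left(-7 - - \frac{5}{3}\right) - 370 = \left(-7 + \frac{5}{3}\right) - 370 = - \frac{16}{3} - 370 = - \frac{1126}{3}$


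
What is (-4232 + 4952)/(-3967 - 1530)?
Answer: -720/5497 ≈ -0.13098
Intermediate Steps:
(-4232 + 4952)/(-3967 - 1530) = 720/(-5497) = 720*(-1/5497) = -720/5497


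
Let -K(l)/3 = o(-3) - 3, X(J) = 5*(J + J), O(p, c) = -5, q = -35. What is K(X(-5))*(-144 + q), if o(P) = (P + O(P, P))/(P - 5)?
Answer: -1074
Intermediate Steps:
o(P) = 1 (o(P) = (P - 5)/(P - 5) = (-5 + P)/(-5 + P) = 1)
X(J) = 10*J (X(J) = 5*(2*J) = 10*J)
K(l) = 6 (K(l) = -3*(1 - 3) = -3*(-2) = 6)
K(X(-5))*(-144 + q) = 6*(-144 - 35) = 6*(-179) = -1074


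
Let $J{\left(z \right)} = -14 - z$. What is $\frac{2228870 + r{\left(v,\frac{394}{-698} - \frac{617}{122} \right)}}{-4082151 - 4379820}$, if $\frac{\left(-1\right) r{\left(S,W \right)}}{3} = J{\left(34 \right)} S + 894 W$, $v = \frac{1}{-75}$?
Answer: $- \frac{1194284092553}{4503672515475} \approx -0.26518$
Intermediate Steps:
$v = - \frac{1}{75} \approx -0.013333$
$r{\left(S,W \right)} = - 2682 W + 144 S$ ($r{\left(S,W \right)} = - 3 \left(\left(-14 - 34\right) S + 894 W\right) = - 3 \left(- 48 S + 894 W\right) = - 2682 W + 144 S$)
$\frac{2228870 + r{\left(v,\frac{394}{-698} - \frac{617}{122} \right)}}{-4082151 - 4379820} = \frac{2228870 - \left(\frac{48}{25} + 2682 \left(\frac{394}{-698} - \frac{617}{122}\right)\right)}{-4082151 - 4379820} = \frac{2228870 - \left(\frac{48}{25} + 2682 \left(394 \left(- \frac{1}{698}\right) - \frac{617}{122}\right)\right)}{-8461971} = \left(2228870 - \left(\frac{48}{25} + 2682 \left(- \frac{197}{349} - \frac{617}{122}\right)\right)\right) \left(- \frac{1}{8461971}\right) = \left(2228870 - - \frac{8023756803}{532225}\right) \left(- \frac{1}{8461971}\right) = \left(2228870 + \left(\frac{320991147}{21289} - \frac{48}{25}\right)\right) \left(- \frac{1}{8461971}\right) = \left(2228870 + \frac{8023756803}{532225}\right) \left(- \frac{1}{8461971}\right) = \frac{1194284092553}{532225} \left(- \frac{1}{8461971}\right) = - \frac{1194284092553}{4503672515475}$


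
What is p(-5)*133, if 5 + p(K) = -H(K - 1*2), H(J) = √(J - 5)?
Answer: -665 - 266*I*√3 ≈ -665.0 - 460.73*I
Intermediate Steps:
H(J) = √(-5 + J)
p(K) = -5 - √(-7 + K) (p(K) = -5 - √(-5 + (K - 1*2)) = -5 - √(-5 + (K - 2)) = -5 - √(-5 + (-2 + K)) = -5 - √(-7 + K))
p(-5)*133 = (-5 - √(-7 - 5))*133 = (-5 - √(-12))*133 = (-5 - 2*I*√3)*133 = -665 - 266*I*√3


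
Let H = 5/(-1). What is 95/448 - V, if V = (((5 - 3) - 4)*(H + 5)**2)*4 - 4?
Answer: 1887/448 ≈ 4.2121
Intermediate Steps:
H = -5 (H = 5*(-1) = -5)
V = -4 (V = (((5 - 3) - 4)*(-5 + 5)**2)*4 - 4 = ((2 - 4)*0**2)*4 - 4 = -2*0*4 - 4 = 0*4 - 4 = 0 - 4 = -4)
95/448 - V = 95/448 - 1*(-4) = 95*(1/448) + 4 = 95/448 + 4 = 1887/448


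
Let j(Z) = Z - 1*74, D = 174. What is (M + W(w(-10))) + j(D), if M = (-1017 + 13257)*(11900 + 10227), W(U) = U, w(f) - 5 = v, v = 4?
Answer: 270834589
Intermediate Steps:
w(f) = 9 (w(f) = 5 + 4 = 9)
j(Z) = -74 + Z (j(Z) = Z - 74 = -74 + Z)
M = 270834480 (M = 12240*22127 = 270834480)
(M + W(w(-10))) + j(D) = (270834480 + 9) + (-74 + 174) = 270834489 + 100 = 270834589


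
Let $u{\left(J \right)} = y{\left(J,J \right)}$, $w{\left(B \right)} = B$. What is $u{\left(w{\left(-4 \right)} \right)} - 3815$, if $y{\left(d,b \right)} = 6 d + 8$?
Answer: $-3831$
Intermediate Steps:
$y{\left(d,b \right)} = 8 + 6 d$
$u{\left(J \right)} = 8 + 6 J$
$u{\left(w{\left(-4 \right)} \right)} - 3815 = \left(8 + 6 \left(-4\right)\right) - 3815 = \left(8 - 24\right) - 3815 = -16 - 3815 = -3831$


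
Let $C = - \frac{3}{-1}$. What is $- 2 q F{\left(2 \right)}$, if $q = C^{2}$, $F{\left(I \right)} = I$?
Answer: $-36$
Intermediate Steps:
$C = 3$ ($C = \left(-3\right) \left(-1\right) = 3$)
$q = 9$ ($q = 3^{2} = 9$)
$- 2 q F{\left(2 \right)} = \left(-2\right) 9 \cdot 2 = \left(-18\right) 2 = -36$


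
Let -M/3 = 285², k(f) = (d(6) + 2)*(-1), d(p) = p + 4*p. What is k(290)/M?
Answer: 32/243675 ≈ 0.00013132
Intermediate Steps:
d(p) = 5*p
k(f) = -32 (k(f) = (5*6 + 2)*(-1) = (30 + 2)*(-1) = 32*(-1) = -32)
M = -243675 (M = -3*285² = -3*81225 = -243675)
k(290)/M = -32/(-243675) = -32*(-1/243675) = 32/243675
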